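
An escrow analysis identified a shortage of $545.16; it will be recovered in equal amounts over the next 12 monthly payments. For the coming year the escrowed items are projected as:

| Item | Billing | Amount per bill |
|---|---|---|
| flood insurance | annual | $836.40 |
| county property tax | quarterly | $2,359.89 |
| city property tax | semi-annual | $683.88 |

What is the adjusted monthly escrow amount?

$1,015.74

Flood insurance = $836.40 per year
County property tax = $2,359.89 × 4 = $9,439.56 per year
City property tax = $683.88 × 2 = $1,367.76 per year
Total per year = $11,643.72
Base monthly escrow = $11,643.72 / 12 = $970.31
Shortage per month = $545.16 ÷ 12 = $45.43
Adjusted monthly = $970.31 + $45.43 = $1,015.74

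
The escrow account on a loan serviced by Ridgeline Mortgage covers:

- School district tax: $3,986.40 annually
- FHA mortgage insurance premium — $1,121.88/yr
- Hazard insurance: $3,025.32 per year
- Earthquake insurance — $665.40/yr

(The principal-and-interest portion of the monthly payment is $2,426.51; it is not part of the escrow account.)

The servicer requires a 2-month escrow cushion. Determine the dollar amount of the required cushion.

School district tax = $3,986.40 annually
FHA mortgage insurance premium = $1,121.88 annually
Hazard insurance = $3,025.32 annually
Earthquake insurance = $665.40 annually
Total per year = $8,799.00
Per month = $8,799.00 ÷ 12 = $733.25
Cushion = 2 × $733.25 = $1,466.50

$1,466.50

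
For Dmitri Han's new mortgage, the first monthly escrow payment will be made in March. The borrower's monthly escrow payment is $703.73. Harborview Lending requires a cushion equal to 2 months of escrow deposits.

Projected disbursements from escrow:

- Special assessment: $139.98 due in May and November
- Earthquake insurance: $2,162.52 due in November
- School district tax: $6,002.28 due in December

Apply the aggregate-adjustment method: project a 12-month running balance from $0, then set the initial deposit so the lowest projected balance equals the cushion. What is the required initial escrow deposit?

$2,814.92

Cushion = 2 × $703.73 = $1,407.46
Trial balance (start $0, +$703.73 each month, − disbursements):
  Mar: +$703.73 → $703.73
  Apr: +$703.73 → $1,407.46
  May: +$703.73 − $139.98 → $1,971.21
  Jun: +$703.73 → $2,674.94
  Jul: +$703.73 → $3,378.67
  Aug: +$703.73 → $4,082.40
  Sep: +$703.73 → $4,786.13
  Oct: +$703.73 → $5,489.86
  Nov: +$703.73 − $2,302.50 → $3,891.09
  Dec: +$703.73 − $6,002.28 → -$1,407.46
  Jan: +$703.73 → -$703.73
  Feb: +$703.73 → $0.00
Lowest trial balance = -$1,407.46 (Dec)
Initial deposit = cushion − low point = $1,407.46 − (-$1,407.46) = $2,814.92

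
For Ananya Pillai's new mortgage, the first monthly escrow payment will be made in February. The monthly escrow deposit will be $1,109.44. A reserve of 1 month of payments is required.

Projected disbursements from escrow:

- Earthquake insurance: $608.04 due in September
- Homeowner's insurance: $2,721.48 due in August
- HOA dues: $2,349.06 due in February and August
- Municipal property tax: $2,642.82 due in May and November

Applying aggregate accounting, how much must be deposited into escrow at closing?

$3,405.78

Cushion = 1 × $1,109.44 = $1,109.44
Trial balance (start $0, +$1,109.44 each month, − disbursements):
  Feb: +$1,109.44 − $2,349.06 → -$1,239.62
  Mar: +$1,109.44 → -$130.18
  Apr: +$1,109.44 → $979.26
  May: +$1,109.44 − $2,642.82 → -$554.12
  Jun: +$1,109.44 → $555.32
  Jul: +$1,109.44 → $1,664.76
  Aug: +$1,109.44 − $5,070.54 → -$2,296.34
  Sep: +$1,109.44 − $608.04 → -$1,794.94
  Oct: +$1,109.44 → -$685.50
  Nov: +$1,109.44 − $2,642.82 → -$2,218.88
  Dec: +$1,109.44 → -$1,109.44
  Jan: +$1,109.44 → $0.00
Lowest trial balance = -$2,296.34 (Aug)
Initial deposit = cushion − low point = $1,109.44 − (-$2,296.34) = $3,405.78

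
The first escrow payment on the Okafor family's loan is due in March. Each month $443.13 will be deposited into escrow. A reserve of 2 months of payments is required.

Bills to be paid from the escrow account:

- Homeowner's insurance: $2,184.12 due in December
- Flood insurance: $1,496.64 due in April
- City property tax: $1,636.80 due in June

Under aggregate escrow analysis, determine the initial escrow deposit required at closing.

$2,247.18

Cushion = 2 × $443.13 = $886.26
Trial balance (start $0, +$443.13 each month, − disbursements):
  Mar: +$443.13 → $443.13
  Apr: +$443.13 − $1,496.64 → -$610.38
  May: +$443.13 → -$167.25
  Jun: +$443.13 − $1,636.80 → -$1,360.92
  Jul: +$443.13 → -$917.79
  Aug: +$443.13 → -$474.66
  Sep: +$443.13 → -$31.53
  Oct: +$443.13 → $411.60
  Nov: +$443.13 → $854.73
  Dec: +$443.13 − $2,184.12 → -$886.26
  Jan: +$443.13 → -$443.13
  Feb: +$443.13 → $0.00
Lowest trial balance = -$1,360.92 (Jun)
Initial deposit = cushion − low point = $886.26 − (-$1,360.92) = $2,247.18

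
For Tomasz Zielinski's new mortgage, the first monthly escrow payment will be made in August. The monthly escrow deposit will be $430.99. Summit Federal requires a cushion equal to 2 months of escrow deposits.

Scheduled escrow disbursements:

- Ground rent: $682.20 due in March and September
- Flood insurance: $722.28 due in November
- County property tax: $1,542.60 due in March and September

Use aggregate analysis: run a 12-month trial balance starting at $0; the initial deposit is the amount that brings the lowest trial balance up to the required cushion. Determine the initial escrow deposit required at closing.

Cushion = 2 × $430.99 = $861.98
Trial balance (start $0, +$430.99 each month, − disbursements):
  Aug: +$430.99 → $430.99
  Sep: +$430.99 − $2,224.80 → -$1,362.82
  Oct: +$430.99 → -$931.83
  Nov: +$430.99 − $722.28 → -$1,223.12
  Dec: +$430.99 → -$792.13
  Jan: +$430.99 → -$361.14
  Feb: +$430.99 → $69.85
  Mar: +$430.99 − $2,224.80 → -$1,723.96
  Apr: +$430.99 → -$1,292.97
  May: +$430.99 → -$861.98
  Jun: +$430.99 → -$430.99
  Jul: +$430.99 → $0.00
Lowest trial balance = -$1,723.96 (Mar)
Initial deposit = cushion − low point = $861.98 − (-$1,723.96) = $2,585.94

$2,585.94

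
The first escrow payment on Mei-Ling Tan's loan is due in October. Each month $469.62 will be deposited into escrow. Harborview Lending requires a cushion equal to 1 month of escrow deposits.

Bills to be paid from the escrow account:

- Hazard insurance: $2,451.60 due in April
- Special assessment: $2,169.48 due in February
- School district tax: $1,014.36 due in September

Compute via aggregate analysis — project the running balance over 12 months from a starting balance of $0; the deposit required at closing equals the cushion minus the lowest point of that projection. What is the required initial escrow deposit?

Cushion = 1 × $469.62 = $469.62
Trial balance (start $0, +$469.62 each month, − disbursements):
  Oct: +$469.62 → $469.62
  Nov: +$469.62 → $939.24
  Dec: +$469.62 → $1,408.86
  Jan: +$469.62 → $1,878.48
  Feb: +$469.62 − $2,169.48 → $178.62
  Mar: +$469.62 → $648.24
  Apr: +$469.62 − $2,451.60 → -$1,333.74
  May: +$469.62 → -$864.12
  Jun: +$469.62 → -$394.50
  Jul: +$469.62 → $75.12
  Aug: +$469.62 → $544.74
  Sep: +$469.62 − $1,014.36 → $0.00
Lowest trial balance = -$1,333.74 (Apr)
Initial deposit = cushion − low point = $469.62 − (-$1,333.74) = $1,803.36

$1,803.36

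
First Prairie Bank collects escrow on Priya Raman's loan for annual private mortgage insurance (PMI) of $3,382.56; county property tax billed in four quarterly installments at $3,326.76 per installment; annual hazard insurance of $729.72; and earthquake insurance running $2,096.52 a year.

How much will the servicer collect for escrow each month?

$1,626.32

Private mortgage insurance (PMI): $3,382.56 per year
County property tax: $3,326.76 × 4 = $13,307.04 per year
Hazard insurance: $729.72 per year
Earthquake insurance: $2,096.52 per year
Total per year = $3,382.56 + $13,307.04 + $729.72 + $2,096.52 = $19,515.84
Monthly escrow = $19,515.84 / 12 = $1,626.32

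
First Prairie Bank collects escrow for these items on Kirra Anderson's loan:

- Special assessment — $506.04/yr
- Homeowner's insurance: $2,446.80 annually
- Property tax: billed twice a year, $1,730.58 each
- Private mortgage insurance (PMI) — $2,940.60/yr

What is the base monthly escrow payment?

$779.55

Special assessment = $506.04 annually
Homeowner's insurance = $2,446.80 annually
Property tax = $1,730.58 × 2 = $3,461.16 annually
Private mortgage insurance (PMI) = $2,940.60 annually
Total annual escrow = $9,354.60
Monthly = $9,354.60 / 12 = $779.55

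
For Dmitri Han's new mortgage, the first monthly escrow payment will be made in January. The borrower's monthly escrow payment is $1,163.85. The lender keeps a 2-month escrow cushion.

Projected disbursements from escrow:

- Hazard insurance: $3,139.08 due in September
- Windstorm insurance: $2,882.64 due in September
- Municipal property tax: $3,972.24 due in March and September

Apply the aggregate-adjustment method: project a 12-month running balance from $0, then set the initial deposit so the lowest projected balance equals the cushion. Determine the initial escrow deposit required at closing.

Cushion = 2 × $1,163.85 = $2,327.70
Trial balance (start $0, +$1,163.85 each month, − disbursements):
  Jan: +$1,163.85 → $1,163.85
  Feb: +$1,163.85 → $2,327.70
  Mar: +$1,163.85 − $3,972.24 → -$480.69
  Apr: +$1,163.85 → $683.16
  May: +$1,163.85 → $1,847.01
  Jun: +$1,163.85 → $3,010.86
  Jul: +$1,163.85 → $4,174.71
  Aug: +$1,163.85 → $5,338.56
  Sep: +$1,163.85 − $9,993.96 → -$3,491.55
  Oct: +$1,163.85 → -$2,327.70
  Nov: +$1,163.85 → -$1,163.85
  Dec: +$1,163.85 → $0.00
Lowest trial balance = -$3,491.55 (Sep)
Initial deposit = cushion − low point = $2,327.70 − (-$3,491.55) = $5,819.25

$5,819.25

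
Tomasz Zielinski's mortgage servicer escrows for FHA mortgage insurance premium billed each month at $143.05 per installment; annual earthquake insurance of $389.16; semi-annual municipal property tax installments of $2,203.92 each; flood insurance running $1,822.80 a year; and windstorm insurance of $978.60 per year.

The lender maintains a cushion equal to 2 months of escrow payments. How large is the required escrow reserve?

$1,552.50

FHA mortgage insurance premium: $143.05 × 12 = $1,716.60 annually
Earthquake insurance: $389.16 annually
Municipal property tax: $2,203.92 × 2 = $4,407.84 annually
Flood insurance: $1,822.80 annually
Windstorm insurance: $978.60 annually
Yearly total = $9,315.00
Per month = $9,315.00 ÷ 12 = $776.25
Required cushion = 2 × $776.25 = $1,552.50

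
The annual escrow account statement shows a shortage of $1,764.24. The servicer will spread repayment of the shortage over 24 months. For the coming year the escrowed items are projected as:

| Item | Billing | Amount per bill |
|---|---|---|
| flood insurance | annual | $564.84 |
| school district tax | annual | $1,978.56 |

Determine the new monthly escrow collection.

Flood insurance — $564.84/yr
School district tax — $1,978.56/yr
Total per year = $2,543.40
Per month = $2,543.40 ÷ 12 = $211.95
Shortage spread = $1,764.24 / 24 = $73.51/mo
Adjusted monthly = $211.95 + $73.51 = $285.46

$285.46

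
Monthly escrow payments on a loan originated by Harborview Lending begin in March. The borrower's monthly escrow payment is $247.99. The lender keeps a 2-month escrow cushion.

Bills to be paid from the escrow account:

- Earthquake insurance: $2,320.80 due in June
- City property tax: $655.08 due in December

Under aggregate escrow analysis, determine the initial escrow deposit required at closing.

Cushion = 2 × $247.99 = $495.98
Trial balance (start $0, +$247.99 each month, − disbursements):
  Mar: +$247.99 → $247.99
  Apr: +$247.99 → $495.98
  May: +$247.99 → $743.97
  Jun: +$247.99 − $2,320.80 → -$1,328.84
  Jul: +$247.99 → -$1,080.85
  Aug: +$247.99 → -$832.86
  Sep: +$247.99 → -$584.87
  Oct: +$247.99 → -$336.88
  Nov: +$247.99 → -$88.89
  Dec: +$247.99 − $655.08 → -$495.98
  Jan: +$247.99 → -$247.99
  Feb: +$247.99 → $0.00
Lowest trial balance = -$1,328.84 (Jun)
Initial deposit = cushion − low point = $495.98 − (-$1,328.84) = $1,824.82

$1,824.82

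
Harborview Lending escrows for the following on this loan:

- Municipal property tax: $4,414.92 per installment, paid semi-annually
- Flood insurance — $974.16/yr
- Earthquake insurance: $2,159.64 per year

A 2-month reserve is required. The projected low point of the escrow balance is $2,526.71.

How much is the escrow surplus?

Municipal property tax: $4,414.92 × 2 = $8,829.84/yr
Flood insurance: $974.16/yr
Earthquake insurance: $2,159.64/yr
Annual escrow total = $8,829.84 + $974.16 + $2,159.64 = $11,963.64
Base monthly escrow = $11,963.64 / 12 = $996.97
Required cushion = 2 × $996.97 = $1,993.94
Surplus = $2,526.71 − $1,993.94 = $532.77

$532.77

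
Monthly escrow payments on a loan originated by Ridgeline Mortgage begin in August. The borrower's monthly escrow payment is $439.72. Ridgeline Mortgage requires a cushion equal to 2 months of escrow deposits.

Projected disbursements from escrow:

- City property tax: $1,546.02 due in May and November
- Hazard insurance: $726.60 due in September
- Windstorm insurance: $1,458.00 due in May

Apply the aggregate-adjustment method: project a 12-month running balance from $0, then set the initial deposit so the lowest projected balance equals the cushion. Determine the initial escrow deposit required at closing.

Cushion = 2 × $439.72 = $879.44
Trial balance (start $0, +$439.72 each month, − disbursements):
  Aug: +$439.72 → $439.72
  Sep: +$439.72 − $726.60 → $152.84
  Oct: +$439.72 → $592.56
  Nov: +$439.72 − $1,546.02 → -$513.74
  Dec: +$439.72 → -$74.02
  Jan: +$439.72 → $365.70
  Feb: +$439.72 → $805.42
  Mar: +$439.72 → $1,245.14
  Apr: +$439.72 → $1,684.86
  May: +$439.72 − $3,004.02 → -$879.44
  Jun: +$439.72 → -$439.72
  Jul: +$439.72 → $0.00
Lowest trial balance = -$879.44 (May)
Initial deposit = cushion − low point = $879.44 − (-$879.44) = $1,758.88

$1,758.88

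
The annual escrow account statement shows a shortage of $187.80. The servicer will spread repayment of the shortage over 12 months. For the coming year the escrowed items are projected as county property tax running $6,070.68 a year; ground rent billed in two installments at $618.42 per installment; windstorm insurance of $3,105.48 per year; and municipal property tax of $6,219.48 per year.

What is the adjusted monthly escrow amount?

$1,401.69

County property tax: $6,070.68 per year
Ground rent: $618.42 × 2 = $1,236.84 per year
Windstorm insurance: $3,105.48 per year
Municipal property tax: $6,219.48 per year
Yearly total = $6,070.68 + $1,236.84 + $3,105.48 + $6,219.48 = $16,632.48
Per month = $16,632.48 ÷ 12 = $1,386.04
Shortage per month = $187.80 ÷ 12 = $15.65
New monthly escrow = $1,386.04 + $15.65 = $1,401.69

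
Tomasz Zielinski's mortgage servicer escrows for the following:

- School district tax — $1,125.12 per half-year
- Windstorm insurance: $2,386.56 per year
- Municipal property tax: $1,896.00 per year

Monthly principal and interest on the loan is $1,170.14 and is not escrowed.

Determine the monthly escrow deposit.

$544.40

School district tax — $1,125.12 × 2 = $2,250.24 annually
Windstorm insurance — $2,386.56 annually
Municipal property tax — $1,896.00 annually
Yearly total = $2,250.24 + $2,386.56 + $1,896.00 = $6,532.80
Monthly escrow = $6,532.80 ÷ 12 = $544.40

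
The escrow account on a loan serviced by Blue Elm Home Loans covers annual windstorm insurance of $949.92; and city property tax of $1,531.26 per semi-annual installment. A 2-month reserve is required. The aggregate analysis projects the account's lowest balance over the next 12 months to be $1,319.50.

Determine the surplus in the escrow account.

Windstorm insurance — $949.92
City property tax — $1,531.26 × 2 = $3,062.52
Total annual escrow = $4,012.44
Monthly escrow = $4,012.44 ÷ 12 = $334.37
Required cushion = 2 × $334.37 = $668.74
Excess over cushion: $1,319.50 − $668.74 = $650.76

$650.76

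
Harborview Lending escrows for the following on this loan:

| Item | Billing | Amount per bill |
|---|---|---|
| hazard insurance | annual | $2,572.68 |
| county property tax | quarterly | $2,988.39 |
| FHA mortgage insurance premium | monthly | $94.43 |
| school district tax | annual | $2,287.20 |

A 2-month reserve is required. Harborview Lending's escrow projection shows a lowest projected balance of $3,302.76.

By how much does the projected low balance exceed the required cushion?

$311.66

Hazard insurance = $2,572.68
County property tax = $2,988.39 × 4 = $11,953.56
FHA mortgage insurance premium = $94.43 × 12 = $1,133.16
School district tax = $2,287.20
Total annual escrow = $17,946.60
Per month = $17,946.60 ÷ 12 = $1,495.55
Required cushion = 2 × $1,495.55 = $2,991.10
Surplus = $3,302.76 − $2,991.10 = $311.66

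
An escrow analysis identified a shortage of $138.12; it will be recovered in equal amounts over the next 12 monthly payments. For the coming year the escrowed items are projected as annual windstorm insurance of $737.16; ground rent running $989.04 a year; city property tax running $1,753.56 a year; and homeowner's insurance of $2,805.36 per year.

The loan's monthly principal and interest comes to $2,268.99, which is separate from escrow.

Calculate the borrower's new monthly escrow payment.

$535.27

Windstorm insurance: $737.16 per year
Ground rent: $989.04 per year
City property tax: $1,753.56 per year
Homeowner's insurance: $2,805.36 per year
Yearly total = $6,285.12
Base monthly escrow = $6,285.12 / 12 = $523.76
Shortage per month = $138.12 / 12 = $11.51
New monthly escrow = $523.76 + $11.51 = $535.27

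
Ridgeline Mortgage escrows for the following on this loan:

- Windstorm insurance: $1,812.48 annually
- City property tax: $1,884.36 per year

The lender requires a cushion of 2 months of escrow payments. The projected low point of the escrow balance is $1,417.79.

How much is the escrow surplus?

$801.65

Windstorm insurance: $1,812.48
City property tax: $1,884.36
Total annual escrow = $3,696.84
Monthly escrow = $3,696.84 / 12 = $308.07
Required reserve = 2 × $308.07 = $616.14
Surplus = $1,417.79 − $616.14 = $801.65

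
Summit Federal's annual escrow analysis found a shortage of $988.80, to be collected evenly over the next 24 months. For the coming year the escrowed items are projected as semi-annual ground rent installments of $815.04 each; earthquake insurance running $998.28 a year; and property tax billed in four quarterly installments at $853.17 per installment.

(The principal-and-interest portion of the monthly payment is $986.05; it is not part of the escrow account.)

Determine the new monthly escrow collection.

$544.62

Ground rent = $815.04 × 2 = $1,630.08/yr
Earthquake insurance = $998.28/yr
Property tax = $853.17 × 4 = $3,412.68/yr
Total annual escrow = $6,041.04
Per month = $6,041.04 / 12 = $503.42
Shortage per month = $988.80 / 24 = $41.20
New monthly escrow = $503.42 + $41.20 = $544.62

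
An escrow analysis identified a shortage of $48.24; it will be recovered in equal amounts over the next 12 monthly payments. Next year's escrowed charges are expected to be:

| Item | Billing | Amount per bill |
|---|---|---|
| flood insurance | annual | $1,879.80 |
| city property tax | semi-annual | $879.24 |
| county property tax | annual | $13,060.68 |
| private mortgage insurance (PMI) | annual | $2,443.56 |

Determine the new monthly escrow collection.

$1,599.23

Flood insurance — $1,879.80 per year
City property tax — $879.24 × 2 = $1,758.48 per year
County property tax — $13,060.68 per year
Private mortgage insurance (PMI) — $2,443.56 per year
Annual escrow total = $1,879.80 + $1,758.48 + $13,060.68 + $2,443.56 = $19,142.52
Monthly escrow = $19,142.52 / 12 = $1,595.21
Shortage per month = $48.24 / 12 = $4.02
New monthly escrow = $1,595.21 + $4.02 = $1,599.23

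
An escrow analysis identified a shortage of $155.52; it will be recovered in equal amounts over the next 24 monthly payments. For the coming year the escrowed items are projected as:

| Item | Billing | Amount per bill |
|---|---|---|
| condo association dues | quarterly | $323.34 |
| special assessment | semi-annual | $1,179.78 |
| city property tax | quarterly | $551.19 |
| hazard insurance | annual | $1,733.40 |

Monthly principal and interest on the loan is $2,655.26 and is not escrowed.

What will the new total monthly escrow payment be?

$639.07

Condo association dues: $323.34 × 4 = $1,293.36 annually
Special assessment: $1,179.78 × 2 = $2,359.56 annually
City property tax: $551.19 × 4 = $2,204.76 annually
Hazard insurance: $1,733.40 annually
Total annual escrow = $7,591.08
Monthly = $7,591.08 ÷ 12 = $632.59
Shortage per month = $155.52 ÷ 24 = $6.48
New monthly escrow = $632.59 + $6.48 = $639.07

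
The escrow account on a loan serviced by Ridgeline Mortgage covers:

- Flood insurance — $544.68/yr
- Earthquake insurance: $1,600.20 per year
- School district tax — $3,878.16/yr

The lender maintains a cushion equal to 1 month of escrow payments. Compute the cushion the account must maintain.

Flood insurance = $544.68
Earthquake insurance = $1,600.20
School district tax = $3,878.16
Total per year = $6,023.04
Monthly escrow = $6,023.04 ÷ 12 = $501.92
Required cushion = 1 × $501.92 = $501.92

$501.92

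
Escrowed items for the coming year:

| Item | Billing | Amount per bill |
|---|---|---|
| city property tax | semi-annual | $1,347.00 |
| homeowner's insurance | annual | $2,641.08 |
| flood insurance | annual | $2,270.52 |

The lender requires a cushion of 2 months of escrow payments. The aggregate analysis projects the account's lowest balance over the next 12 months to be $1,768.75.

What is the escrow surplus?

$501.15

City property tax = $1,347.00 × 2 = $2,694.00
Homeowner's insurance = $2,641.08
Flood insurance = $2,270.52
Yearly total = $7,605.60
Monthly escrow = $7,605.60 / 12 = $633.80
Cushion = 2 × $633.80 = $1,267.60
Surplus = $1,768.75 − $1,267.60 = $501.15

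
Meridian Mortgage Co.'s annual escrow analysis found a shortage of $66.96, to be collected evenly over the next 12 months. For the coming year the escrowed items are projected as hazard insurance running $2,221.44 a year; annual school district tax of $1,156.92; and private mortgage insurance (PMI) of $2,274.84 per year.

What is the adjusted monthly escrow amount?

Hazard insurance = $2,221.44 annually
School district tax = $1,156.92 annually
Private mortgage insurance (PMI) = $2,274.84 annually
Combined annual = $5,653.20
Monthly = $5,653.20 ÷ 12 = $471.10
Shortage spread = $66.96 ÷ 12 = $5.58/mo
New monthly escrow = $471.10 + $5.58 = $476.68

$476.68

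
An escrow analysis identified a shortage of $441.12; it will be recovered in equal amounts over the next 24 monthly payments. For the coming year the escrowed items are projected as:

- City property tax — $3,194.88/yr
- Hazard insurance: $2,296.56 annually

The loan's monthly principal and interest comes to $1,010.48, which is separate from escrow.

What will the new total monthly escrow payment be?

$476.00

City property tax — $3,194.88 per year
Hazard insurance — $2,296.56 per year
Total per year = $3,194.88 + $2,296.56 = $5,491.44
Monthly = $5,491.44 ÷ 12 = $457.62
Shortage spread = $441.12 ÷ 24 = $18.38/mo
New monthly escrow = $457.62 + $18.38 = $476.00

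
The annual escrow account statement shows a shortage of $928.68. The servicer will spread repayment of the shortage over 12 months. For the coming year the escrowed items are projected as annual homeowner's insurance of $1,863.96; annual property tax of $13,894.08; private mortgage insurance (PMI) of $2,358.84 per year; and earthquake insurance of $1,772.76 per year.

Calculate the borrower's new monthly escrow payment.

Homeowner's insurance: $1,863.96/yr
Property tax: $13,894.08/yr
Private mortgage insurance (PMI): $2,358.84/yr
Earthquake insurance: $1,772.76/yr
Annual escrow total = $19,889.64
Base monthly escrow = $19,889.64 / 12 = $1,657.47
Shortage spread = $928.68 / 12 = $77.39/mo
New monthly escrow = $1,657.47 + $77.39 = $1,734.86

$1,734.86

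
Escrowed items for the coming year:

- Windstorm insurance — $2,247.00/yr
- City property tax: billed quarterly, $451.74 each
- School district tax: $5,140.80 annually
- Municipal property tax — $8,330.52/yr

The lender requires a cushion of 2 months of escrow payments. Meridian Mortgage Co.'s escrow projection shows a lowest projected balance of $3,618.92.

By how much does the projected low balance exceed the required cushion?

Windstorm insurance — $2,247.00/yr
City property tax — $451.74 × 4 = $1,806.96/yr
School district tax — $5,140.80/yr
Municipal property tax — $8,330.52/yr
Annual escrow total = $17,525.28
Base monthly escrow = $17,525.28 / 12 = $1,460.44
Cushion = 2 × $1,460.44 = $2,920.88
Surplus = $3,618.92 − $2,920.88 = $698.04

$698.04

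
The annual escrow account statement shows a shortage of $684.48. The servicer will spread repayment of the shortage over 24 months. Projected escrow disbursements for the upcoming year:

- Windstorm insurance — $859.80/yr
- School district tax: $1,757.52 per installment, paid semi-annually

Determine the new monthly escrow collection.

$393.09

Windstorm insurance — $859.80
School district tax — $1,757.52 × 2 = $3,515.04
Yearly total = $4,374.84
Base monthly escrow = $4,374.84 / 12 = $364.57
Shortage spread = $684.48 ÷ 24 = $28.52/mo
New monthly escrow = $364.57 + $28.52 = $393.09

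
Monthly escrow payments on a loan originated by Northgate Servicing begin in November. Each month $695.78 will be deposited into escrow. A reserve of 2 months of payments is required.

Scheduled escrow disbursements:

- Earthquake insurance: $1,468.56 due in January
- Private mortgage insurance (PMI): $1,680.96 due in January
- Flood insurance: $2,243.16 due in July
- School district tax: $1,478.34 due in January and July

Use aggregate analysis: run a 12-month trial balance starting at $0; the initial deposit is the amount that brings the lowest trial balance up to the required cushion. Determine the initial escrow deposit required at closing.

Cushion = 2 × $695.78 = $1,391.56
Trial balance (start $0, +$695.78 each month, − disbursements):
  Nov: +$695.78 → $695.78
  Dec: +$695.78 → $1,391.56
  Jan: +$695.78 − $4,627.86 → -$2,540.52
  Feb: +$695.78 → -$1,844.74
  Mar: +$695.78 → -$1,148.96
  Apr: +$695.78 → -$453.18
  May: +$695.78 → $242.60
  Jun: +$695.78 → $938.38
  Jul: +$695.78 − $3,721.50 → -$2,087.34
  Aug: +$695.78 → -$1,391.56
  Sep: +$695.78 → -$695.78
  Oct: +$695.78 → $0.00
Lowest trial balance = -$2,540.52 (Jan)
Initial deposit = cushion − low point = $1,391.56 − (-$2,540.52) = $3,932.08

$3,932.08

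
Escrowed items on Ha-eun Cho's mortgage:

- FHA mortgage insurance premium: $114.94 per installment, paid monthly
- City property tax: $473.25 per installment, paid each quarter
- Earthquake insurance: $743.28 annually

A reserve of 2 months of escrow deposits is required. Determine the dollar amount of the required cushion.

$669.26

FHA mortgage insurance premium: $114.94 × 12 = $1,379.28 per year
City property tax: $473.25 × 4 = $1,893.00 per year
Earthquake insurance: $743.28 per year
Annual escrow total = $1,379.28 + $1,893.00 + $743.28 = $4,015.56
Base monthly escrow = $4,015.56 ÷ 12 = $334.63
Cushion = 2 × $334.63 = $669.26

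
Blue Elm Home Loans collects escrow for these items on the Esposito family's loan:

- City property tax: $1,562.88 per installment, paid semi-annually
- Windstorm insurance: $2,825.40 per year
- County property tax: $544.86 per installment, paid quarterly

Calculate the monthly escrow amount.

City property tax — $1,562.88 × 2 = $3,125.76/yr
Windstorm insurance — $2,825.40/yr
County property tax — $544.86 × 4 = $2,179.44/yr
Total annual escrow = $3,125.76 + $2,825.40 + $2,179.44 = $8,130.60
Monthly = $8,130.60 / 12 = $677.55

$677.55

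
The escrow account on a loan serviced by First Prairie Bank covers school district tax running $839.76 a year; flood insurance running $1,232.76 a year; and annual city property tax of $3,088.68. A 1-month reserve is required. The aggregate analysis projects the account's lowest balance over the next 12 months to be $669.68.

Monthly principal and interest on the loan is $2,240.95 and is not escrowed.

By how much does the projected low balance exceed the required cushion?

School district tax = $839.76
Flood insurance = $1,232.76
City property tax = $3,088.68
Total annual escrow = $839.76 + $1,232.76 + $3,088.68 = $5,161.20
Base monthly escrow = $5,161.20 / 12 = $430.10
Required cushion = 1 × $430.10 = $430.10
Surplus = $669.68 − $430.10 = $239.58

$239.58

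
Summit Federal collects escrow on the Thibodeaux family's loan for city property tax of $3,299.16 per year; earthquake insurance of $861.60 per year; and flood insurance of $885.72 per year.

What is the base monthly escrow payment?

City property tax: $3,299.16/yr
Earthquake insurance: $861.60/yr
Flood insurance: $885.72/yr
Yearly total = $5,046.48
Base monthly escrow = $5,046.48 ÷ 12 = $420.54

$420.54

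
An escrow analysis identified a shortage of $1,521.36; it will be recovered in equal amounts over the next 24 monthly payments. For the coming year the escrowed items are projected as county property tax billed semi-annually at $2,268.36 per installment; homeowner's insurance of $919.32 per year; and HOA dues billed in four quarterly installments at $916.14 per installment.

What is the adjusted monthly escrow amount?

$823.44

County property tax = $2,268.36 × 2 = $4,536.72/yr
Homeowner's insurance = $919.32/yr
HOA dues = $916.14 × 4 = $3,664.56/yr
Yearly total = $4,536.72 + $919.32 + $3,664.56 = $9,120.60
Per month = $9,120.60 ÷ 12 = $760.05
Monthly shortage recovery: $1,521.36 / 24 = $63.39
New monthly escrow = $760.05 + $63.39 = $823.44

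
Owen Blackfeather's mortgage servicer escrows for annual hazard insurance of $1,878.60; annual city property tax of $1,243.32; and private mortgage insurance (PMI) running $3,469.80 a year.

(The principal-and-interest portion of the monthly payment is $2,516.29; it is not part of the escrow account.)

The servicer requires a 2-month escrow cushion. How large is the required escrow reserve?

$1,098.62

Hazard insurance: $1,878.60
City property tax: $1,243.32
Private mortgage insurance (PMI): $3,469.80
Total per year = $6,591.72
Base monthly escrow = $6,591.72 ÷ 12 = $549.31
Cushion = 2 × $549.31 = $1,098.62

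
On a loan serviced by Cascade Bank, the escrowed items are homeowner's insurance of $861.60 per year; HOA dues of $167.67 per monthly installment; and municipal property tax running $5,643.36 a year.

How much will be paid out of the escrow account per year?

$8,517.00

Homeowner's insurance: $861.60/yr
HOA dues: $167.67 × 12 = $2,012.04/yr
Municipal property tax: $5,643.36/yr
Total annual escrow = $861.60 + $2,012.04 + $5,643.36 = $8,517.00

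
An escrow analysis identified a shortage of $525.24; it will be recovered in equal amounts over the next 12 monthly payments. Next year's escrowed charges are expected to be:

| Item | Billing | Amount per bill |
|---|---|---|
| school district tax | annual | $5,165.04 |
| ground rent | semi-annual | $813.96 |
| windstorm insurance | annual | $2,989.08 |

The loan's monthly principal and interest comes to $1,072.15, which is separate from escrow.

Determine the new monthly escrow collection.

School district tax: $5,165.04 per year
Ground rent: $813.96 × 2 = $1,627.92 per year
Windstorm insurance: $2,989.08 per year
Total annual escrow = $5,165.04 + $1,627.92 + $2,989.08 = $9,782.04
Monthly escrow = $9,782.04 / 12 = $815.17
Shortage spread = $525.24 / 12 = $43.77/mo
New monthly escrow = $815.17 + $43.77 = $858.94

$858.94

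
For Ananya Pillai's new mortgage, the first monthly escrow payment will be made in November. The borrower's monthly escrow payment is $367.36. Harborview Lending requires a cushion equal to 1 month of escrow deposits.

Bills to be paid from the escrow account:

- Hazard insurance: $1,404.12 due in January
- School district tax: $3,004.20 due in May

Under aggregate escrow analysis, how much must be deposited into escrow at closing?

$2,204.16

Cushion = 1 × $367.36 = $367.36
Trial balance (start $0, +$367.36 each month, − disbursements):
  Nov: +$367.36 → $367.36
  Dec: +$367.36 → $734.72
  Jan: +$367.36 − $1,404.12 → -$302.04
  Feb: +$367.36 → $65.32
  Mar: +$367.36 → $432.68
  Apr: +$367.36 → $800.04
  May: +$367.36 − $3,004.20 → -$1,836.80
  Jun: +$367.36 → -$1,469.44
  Jul: +$367.36 → -$1,102.08
  Aug: +$367.36 → -$734.72
  Sep: +$367.36 → -$367.36
  Oct: +$367.36 → $0.00
Lowest trial balance = -$1,836.80 (May)
Initial deposit = cushion − low point = $367.36 − (-$1,836.80) = $2,204.16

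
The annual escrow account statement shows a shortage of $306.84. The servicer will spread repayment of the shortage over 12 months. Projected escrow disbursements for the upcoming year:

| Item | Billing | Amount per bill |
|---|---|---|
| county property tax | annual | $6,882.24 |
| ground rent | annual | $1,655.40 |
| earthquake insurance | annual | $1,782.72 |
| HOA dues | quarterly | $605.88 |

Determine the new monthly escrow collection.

County property tax: $6,882.24
Ground rent: $1,655.40
Earthquake insurance: $1,782.72
HOA dues: $605.88 × 4 = $2,423.52
Yearly total = $12,743.88
Base monthly escrow = $12,743.88 / 12 = $1,061.99
Shortage spread = $306.84 / 12 = $25.57/mo
Adjusted monthly = $1,061.99 + $25.57 = $1,087.56

$1,087.56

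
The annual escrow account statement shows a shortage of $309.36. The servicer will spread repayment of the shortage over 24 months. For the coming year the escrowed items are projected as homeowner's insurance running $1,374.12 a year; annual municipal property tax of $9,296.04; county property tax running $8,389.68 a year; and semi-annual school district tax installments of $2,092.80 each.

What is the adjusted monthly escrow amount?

Homeowner's insurance = $1,374.12
Municipal property tax = $9,296.04
County property tax = $8,389.68
School district tax = $2,092.80 × 2 = $4,185.60
Annual escrow total = $23,245.44
Base monthly escrow = $23,245.44 / 12 = $1,937.12
Shortage per month = $309.36 ÷ 24 = $12.89
New monthly escrow = $1,937.12 + $12.89 = $1,950.01

$1,950.01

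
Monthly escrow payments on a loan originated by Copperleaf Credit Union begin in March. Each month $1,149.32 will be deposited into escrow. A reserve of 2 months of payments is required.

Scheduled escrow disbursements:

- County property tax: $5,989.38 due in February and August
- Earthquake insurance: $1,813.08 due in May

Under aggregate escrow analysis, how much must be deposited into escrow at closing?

Cushion = 2 × $1,149.32 = $2,298.64
Trial balance (start $0, +$1,149.32 each month, − disbursements):
  Mar: +$1,149.32 → $1,149.32
  Apr: +$1,149.32 → $2,298.64
  May: +$1,149.32 − $1,813.08 → $1,634.88
  Jun: +$1,149.32 → $2,784.20
  Jul: +$1,149.32 → $3,933.52
  Aug: +$1,149.32 − $5,989.38 → -$906.54
  Sep: +$1,149.32 → $242.78
  Oct: +$1,149.32 → $1,392.10
  Nov: +$1,149.32 → $2,541.42
  Dec: +$1,149.32 → $3,690.74
  Jan: +$1,149.32 → $4,840.06
  Feb: +$1,149.32 − $5,989.38 → $0.00
Lowest trial balance = -$906.54 (Aug)
Initial deposit = cushion − low point = $2,298.64 − (-$906.54) = $3,205.18

$3,205.18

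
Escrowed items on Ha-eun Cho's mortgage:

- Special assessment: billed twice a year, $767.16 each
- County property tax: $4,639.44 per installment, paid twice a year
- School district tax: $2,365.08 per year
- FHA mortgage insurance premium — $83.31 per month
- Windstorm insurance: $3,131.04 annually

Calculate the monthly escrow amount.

Special assessment — $767.16 × 2 = $1,534.32 per year
County property tax — $4,639.44 × 2 = $9,278.88 per year
School district tax — $2,365.08 per year
FHA mortgage insurance premium — $83.31 × 12 = $999.72 per year
Windstorm insurance — $3,131.04 per year
Yearly total = $1,534.32 + $9,278.88 + $2,365.08 + $999.72 + $3,131.04 = $17,309.04
Monthly escrow = $17,309.04 / 12 = $1,442.42

$1,442.42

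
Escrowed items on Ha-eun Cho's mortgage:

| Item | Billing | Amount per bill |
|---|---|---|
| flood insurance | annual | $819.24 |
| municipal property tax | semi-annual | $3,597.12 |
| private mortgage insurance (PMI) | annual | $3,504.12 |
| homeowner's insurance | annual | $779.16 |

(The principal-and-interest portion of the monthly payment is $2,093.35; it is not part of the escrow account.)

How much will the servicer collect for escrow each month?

Flood insurance: $819.24 per year
Municipal property tax: $3,597.12 × 2 = $7,194.24 per year
Private mortgage insurance (PMI): $3,504.12 per year
Homeowner's insurance: $779.16 per year
Yearly total = $819.24 + $7,194.24 + $3,504.12 + $779.16 = $12,296.76
Monthly escrow = $12,296.76 / 12 = $1,024.73

$1,024.73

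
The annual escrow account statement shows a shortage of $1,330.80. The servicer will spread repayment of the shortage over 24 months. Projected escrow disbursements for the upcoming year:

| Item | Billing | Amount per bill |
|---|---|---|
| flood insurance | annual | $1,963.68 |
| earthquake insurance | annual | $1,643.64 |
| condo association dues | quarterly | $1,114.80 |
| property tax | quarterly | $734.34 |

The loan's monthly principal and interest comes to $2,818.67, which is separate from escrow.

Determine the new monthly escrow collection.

Flood insurance — $1,963.68
Earthquake insurance — $1,643.64
Condo association dues — $1,114.80 × 4 = $4,459.20
Property tax — $734.34 × 4 = $2,937.36
Annual escrow total = $1,963.68 + $1,643.64 + $4,459.20 + $2,937.36 = $11,003.88
Monthly escrow = $11,003.88 ÷ 12 = $916.99
Monthly shortage recovery: $1,330.80 / 24 = $55.45
New monthly escrow = $916.99 + $55.45 = $972.44

$972.44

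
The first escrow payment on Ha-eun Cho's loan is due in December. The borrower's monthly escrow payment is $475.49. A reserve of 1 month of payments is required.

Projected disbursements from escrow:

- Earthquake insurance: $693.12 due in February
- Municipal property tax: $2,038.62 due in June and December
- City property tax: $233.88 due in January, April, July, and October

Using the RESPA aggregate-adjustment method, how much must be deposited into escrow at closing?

Cushion = 1 × $475.49 = $475.49
Trial balance (start $0, +$475.49 each month, − disbursements):
  Dec: +$475.49 − $2,038.62 → -$1,563.13
  Jan: +$475.49 − $233.88 → -$1,321.52
  Feb: +$475.49 − $693.12 → -$1,539.15
  Mar: +$475.49 → -$1,063.66
  Apr: +$475.49 − $233.88 → -$822.05
  May: +$475.49 → -$346.56
  Jun: +$475.49 − $2,038.62 → -$1,909.69
  Jul: +$475.49 − $233.88 → -$1,668.08
  Aug: +$475.49 → -$1,192.59
  Sep: +$475.49 → -$717.10
  Oct: +$475.49 − $233.88 → -$475.49
  Nov: +$475.49 → $0.00
Lowest trial balance = -$1,909.69 (Jun)
Initial deposit = cushion − low point = $475.49 − (-$1,909.69) = $2,385.18

$2,385.18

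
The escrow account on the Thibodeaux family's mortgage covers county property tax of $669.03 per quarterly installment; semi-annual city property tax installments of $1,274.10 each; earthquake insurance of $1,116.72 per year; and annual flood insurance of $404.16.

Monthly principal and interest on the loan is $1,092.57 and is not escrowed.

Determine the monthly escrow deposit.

$562.10

County property tax = $669.03 × 4 = $2,676.12 per year
City property tax = $1,274.10 × 2 = $2,548.20 per year
Earthquake insurance = $1,116.72 per year
Flood insurance = $404.16 per year
Yearly total = $6,745.20
Base monthly escrow = $6,745.20 ÷ 12 = $562.10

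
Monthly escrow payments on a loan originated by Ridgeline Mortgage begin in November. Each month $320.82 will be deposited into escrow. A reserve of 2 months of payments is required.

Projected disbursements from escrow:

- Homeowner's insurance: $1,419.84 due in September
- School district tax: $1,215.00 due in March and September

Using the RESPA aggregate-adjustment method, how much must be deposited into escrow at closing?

Cushion = 2 × $320.82 = $641.64
Trial balance (start $0, +$320.82 each month, − disbursements):
  Nov: +$320.82 → $320.82
  Dec: +$320.82 → $641.64
  Jan: +$320.82 → $962.46
  Feb: +$320.82 → $1,283.28
  Mar: +$320.82 − $1,215.00 → $389.10
  Apr: +$320.82 → $709.92
  May: +$320.82 → $1,030.74
  Jun: +$320.82 → $1,351.56
  Jul: +$320.82 → $1,672.38
  Aug: +$320.82 → $1,993.20
  Sep: +$320.82 − $2,634.84 → -$320.82
  Oct: +$320.82 → $0.00
Lowest trial balance = -$320.82 (Sep)
Initial deposit = cushion − low point = $641.64 − (-$320.82) = $962.46

$962.46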